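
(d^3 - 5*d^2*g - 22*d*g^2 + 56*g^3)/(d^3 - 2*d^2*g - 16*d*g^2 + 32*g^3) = (d - 7*g)/(d - 4*g)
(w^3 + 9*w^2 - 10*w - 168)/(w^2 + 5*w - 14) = (w^2 + 2*w - 24)/(w - 2)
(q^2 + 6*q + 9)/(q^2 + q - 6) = (q + 3)/(q - 2)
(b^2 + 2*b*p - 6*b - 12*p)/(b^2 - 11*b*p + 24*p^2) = (b^2 + 2*b*p - 6*b - 12*p)/(b^2 - 11*b*p + 24*p^2)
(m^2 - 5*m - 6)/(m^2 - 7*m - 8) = (m - 6)/(m - 8)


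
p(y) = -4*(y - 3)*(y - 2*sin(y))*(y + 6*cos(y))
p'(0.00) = -72.00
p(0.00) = 0.00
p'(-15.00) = -9454.35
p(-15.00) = 19291.33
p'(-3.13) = -866.48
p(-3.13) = 695.48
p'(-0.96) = 51.05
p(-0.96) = 26.66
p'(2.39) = -11.54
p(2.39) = -4.98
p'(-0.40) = -49.29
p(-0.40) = 26.41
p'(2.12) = -11.61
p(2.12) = -1.48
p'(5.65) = -548.18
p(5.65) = -759.61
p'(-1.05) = 63.69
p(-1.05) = 21.47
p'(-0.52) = -30.87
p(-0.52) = 31.26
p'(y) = -4*(1 - 6*sin(y))*(y - 3)*(y - 2*sin(y)) - 4*(1 - 2*cos(y))*(y - 3)*(y + 6*cos(y)) - 4*(y - 2*sin(y))*(y + 6*cos(y))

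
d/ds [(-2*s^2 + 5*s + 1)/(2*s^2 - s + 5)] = 2*(-4*s^2 - 12*s + 13)/(4*s^4 - 4*s^3 + 21*s^2 - 10*s + 25)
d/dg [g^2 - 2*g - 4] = 2*g - 2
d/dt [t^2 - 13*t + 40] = 2*t - 13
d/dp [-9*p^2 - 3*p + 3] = -18*p - 3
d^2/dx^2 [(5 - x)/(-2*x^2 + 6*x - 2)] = ((8 - 3*x)*(x^2 - 3*x + 1) + (x - 5)*(2*x - 3)^2)/(x^2 - 3*x + 1)^3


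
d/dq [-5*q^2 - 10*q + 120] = -10*q - 10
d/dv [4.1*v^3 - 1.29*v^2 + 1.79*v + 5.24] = 12.3*v^2 - 2.58*v + 1.79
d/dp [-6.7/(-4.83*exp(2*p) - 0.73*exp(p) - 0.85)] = (-64.722*exp(p) - 4.891)*exp(p)/(4.83*exp(2*p) + 0.73*exp(p) + 0.85)^2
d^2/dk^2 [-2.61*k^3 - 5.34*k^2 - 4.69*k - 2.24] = -15.66*k - 10.68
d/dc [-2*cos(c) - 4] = 2*sin(c)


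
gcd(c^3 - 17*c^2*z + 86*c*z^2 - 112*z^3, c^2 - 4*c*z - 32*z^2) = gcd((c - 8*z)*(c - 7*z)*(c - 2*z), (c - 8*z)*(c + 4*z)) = -c + 8*z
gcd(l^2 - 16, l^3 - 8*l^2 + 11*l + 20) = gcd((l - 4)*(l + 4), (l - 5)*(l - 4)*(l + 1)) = l - 4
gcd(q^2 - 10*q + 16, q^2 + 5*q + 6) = 1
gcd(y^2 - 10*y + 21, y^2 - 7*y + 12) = y - 3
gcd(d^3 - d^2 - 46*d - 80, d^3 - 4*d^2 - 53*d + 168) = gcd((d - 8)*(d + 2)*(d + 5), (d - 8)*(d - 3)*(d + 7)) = d - 8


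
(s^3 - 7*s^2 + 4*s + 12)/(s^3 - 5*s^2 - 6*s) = (s - 2)/s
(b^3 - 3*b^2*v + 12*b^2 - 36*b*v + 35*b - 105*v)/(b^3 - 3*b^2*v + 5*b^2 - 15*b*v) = (b + 7)/b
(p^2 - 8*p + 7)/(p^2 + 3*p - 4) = (p - 7)/(p + 4)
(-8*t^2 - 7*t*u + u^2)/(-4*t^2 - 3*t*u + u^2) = (8*t - u)/(4*t - u)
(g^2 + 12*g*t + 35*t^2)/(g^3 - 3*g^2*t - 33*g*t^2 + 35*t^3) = (g + 7*t)/(g^2 - 8*g*t + 7*t^2)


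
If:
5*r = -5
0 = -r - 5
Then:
No Solution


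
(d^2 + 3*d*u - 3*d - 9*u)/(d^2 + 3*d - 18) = (d + 3*u)/(d + 6)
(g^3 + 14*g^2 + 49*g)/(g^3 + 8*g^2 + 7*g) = (g + 7)/(g + 1)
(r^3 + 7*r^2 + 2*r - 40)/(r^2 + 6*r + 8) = (r^2 + 3*r - 10)/(r + 2)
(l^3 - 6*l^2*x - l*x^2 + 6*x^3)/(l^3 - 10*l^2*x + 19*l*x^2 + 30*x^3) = (-l + x)/(-l + 5*x)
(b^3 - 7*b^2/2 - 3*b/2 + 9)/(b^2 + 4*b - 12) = (2*b^2 - 3*b - 9)/(2*(b + 6))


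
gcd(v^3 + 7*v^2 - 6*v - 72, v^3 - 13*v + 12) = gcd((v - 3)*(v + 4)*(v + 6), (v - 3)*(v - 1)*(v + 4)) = v^2 + v - 12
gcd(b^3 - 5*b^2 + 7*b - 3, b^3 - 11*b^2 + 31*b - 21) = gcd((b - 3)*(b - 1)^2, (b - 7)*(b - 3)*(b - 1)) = b^2 - 4*b + 3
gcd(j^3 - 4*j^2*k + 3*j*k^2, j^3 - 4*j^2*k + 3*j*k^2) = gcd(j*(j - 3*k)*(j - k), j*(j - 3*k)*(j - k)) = j^3 - 4*j^2*k + 3*j*k^2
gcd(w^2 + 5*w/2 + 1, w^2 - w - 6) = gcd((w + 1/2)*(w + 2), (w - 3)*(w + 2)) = w + 2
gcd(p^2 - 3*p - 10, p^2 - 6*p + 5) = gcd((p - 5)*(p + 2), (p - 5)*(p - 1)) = p - 5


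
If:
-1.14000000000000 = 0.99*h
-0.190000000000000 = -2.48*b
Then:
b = 0.08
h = -1.15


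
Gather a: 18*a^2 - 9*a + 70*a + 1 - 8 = 18*a^2 + 61*a - 7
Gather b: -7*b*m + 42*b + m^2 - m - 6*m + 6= b*(42 - 7*m) + m^2 - 7*m + 6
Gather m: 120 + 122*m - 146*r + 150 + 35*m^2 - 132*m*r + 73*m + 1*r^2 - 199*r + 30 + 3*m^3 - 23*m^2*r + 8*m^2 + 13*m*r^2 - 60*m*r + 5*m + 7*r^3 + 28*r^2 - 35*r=3*m^3 + m^2*(43 - 23*r) + m*(13*r^2 - 192*r + 200) + 7*r^3 + 29*r^2 - 380*r + 300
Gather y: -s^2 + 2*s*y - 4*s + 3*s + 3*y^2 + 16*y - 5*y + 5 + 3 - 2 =-s^2 - s + 3*y^2 + y*(2*s + 11) + 6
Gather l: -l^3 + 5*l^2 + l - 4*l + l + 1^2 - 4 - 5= -l^3 + 5*l^2 - 2*l - 8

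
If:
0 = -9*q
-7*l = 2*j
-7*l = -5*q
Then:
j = 0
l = 0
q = 0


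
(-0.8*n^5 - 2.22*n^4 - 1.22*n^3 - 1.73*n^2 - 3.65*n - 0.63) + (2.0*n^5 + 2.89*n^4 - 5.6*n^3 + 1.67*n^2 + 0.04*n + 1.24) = 1.2*n^5 + 0.67*n^4 - 6.82*n^3 - 0.0600000000000001*n^2 - 3.61*n + 0.61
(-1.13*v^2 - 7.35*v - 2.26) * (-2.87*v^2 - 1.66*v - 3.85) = 3.2431*v^4 + 22.9703*v^3 + 23.0377*v^2 + 32.0491*v + 8.701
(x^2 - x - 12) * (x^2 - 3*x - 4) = x^4 - 4*x^3 - 13*x^2 + 40*x + 48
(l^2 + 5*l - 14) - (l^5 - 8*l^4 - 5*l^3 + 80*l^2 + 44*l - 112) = -l^5 + 8*l^4 + 5*l^3 - 79*l^2 - 39*l + 98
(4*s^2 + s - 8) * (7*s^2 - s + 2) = 28*s^4 + 3*s^3 - 49*s^2 + 10*s - 16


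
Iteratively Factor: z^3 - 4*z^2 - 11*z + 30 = (z + 3)*(z^2 - 7*z + 10) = (z - 5)*(z + 3)*(z - 2)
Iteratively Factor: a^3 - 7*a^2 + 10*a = (a - 2)*(a^2 - 5*a) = a*(a - 2)*(a - 5)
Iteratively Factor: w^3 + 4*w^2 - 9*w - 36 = (w + 3)*(w^2 + w - 12) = (w - 3)*(w + 3)*(w + 4)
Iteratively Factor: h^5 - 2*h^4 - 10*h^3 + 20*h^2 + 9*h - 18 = (h - 2)*(h^4 - 10*h^2 + 9) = (h - 2)*(h + 1)*(h^3 - h^2 - 9*h + 9) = (h - 3)*(h - 2)*(h + 1)*(h^2 + 2*h - 3) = (h - 3)*(h - 2)*(h + 1)*(h + 3)*(h - 1)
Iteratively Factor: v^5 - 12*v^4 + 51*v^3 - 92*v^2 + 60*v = (v - 3)*(v^4 - 9*v^3 + 24*v^2 - 20*v) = (v - 5)*(v - 3)*(v^3 - 4*v^2 + 4*v) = (v - 5)*(v - 3)*(v - 2)*(v^2 - 2*v) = (v - 5)*(v - 3)*(v - 2)^2*(v)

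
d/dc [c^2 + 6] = 2*c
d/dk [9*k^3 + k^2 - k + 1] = 27*k^2 + 2*k - 1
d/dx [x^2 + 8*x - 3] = 2*x + 8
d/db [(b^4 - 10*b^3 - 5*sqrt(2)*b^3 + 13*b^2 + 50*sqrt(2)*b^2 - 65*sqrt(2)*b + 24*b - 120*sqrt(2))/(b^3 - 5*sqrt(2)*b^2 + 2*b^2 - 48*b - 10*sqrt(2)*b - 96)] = (b^6 - 10*sqrt(2)*b^5 + 4*b^5 - 127*b^4 - 40*sqrt(2)*b^4 + 728*b^3 + 810*sqrt(2)*b^3 - 480*sqrt(2)*b^2 + 558*b^2 - 9120*sqrt(2)*b - 4896*b - 4704 + 480*sqrt(2))/(b^6 - 10*sqrt(2)*b^5 + 4*b^5 - 40*sqrt(2)*b^4 - 42*b^4 - 184*b^3 + 440*sqrt(2)*b^3 + 2120*b^2 + 1920*sqrt(2)*b^2 + 1920*sqrt(2)*b + 9216*b + 9216)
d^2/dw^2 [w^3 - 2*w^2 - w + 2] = 6*w - 4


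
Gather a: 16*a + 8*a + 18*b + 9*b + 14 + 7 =24*a + 27*b + 21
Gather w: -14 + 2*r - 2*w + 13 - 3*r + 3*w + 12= -r + w + 11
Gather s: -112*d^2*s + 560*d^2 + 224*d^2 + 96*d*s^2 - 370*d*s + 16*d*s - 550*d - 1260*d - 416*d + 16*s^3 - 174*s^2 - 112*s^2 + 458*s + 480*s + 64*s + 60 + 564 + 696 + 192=784*d^2 - 2226*d + 16*s^3 + s^2*(96*d - 286) + s*(-112*d^2 - 354*d + 1002) + 1512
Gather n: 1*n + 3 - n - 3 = 0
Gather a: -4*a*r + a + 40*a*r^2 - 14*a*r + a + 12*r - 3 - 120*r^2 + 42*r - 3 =a*(40*r^2 - 18*r + 2) - 120*r^2 + 54*r - 6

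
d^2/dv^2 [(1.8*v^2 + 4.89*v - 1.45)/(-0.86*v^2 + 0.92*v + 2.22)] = (-10.081608*v^3 - 14.18484*v^2 - 62.899368*v + 10.223672)/(0.636056*v^6 - 2.041296*v^5 - 2.742024*v^4 + 9.760096*v^3 + 7.078248*v^2 - 13.602384*v - 10.941048)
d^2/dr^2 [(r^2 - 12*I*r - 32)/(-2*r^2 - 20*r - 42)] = (r^3*(10 + 12*I) + 159*r^2 + r*(960 - 756*I) + 2087 - 2520*I)/(r^6 + 30*r^5 + 363*r^4 + 2260*r^3 + 7623*r^2 + 13230*r + 9261)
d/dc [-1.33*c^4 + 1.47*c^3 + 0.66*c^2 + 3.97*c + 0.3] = -5.32*c^3 + 4.41*c^2 + 1.32*c + 3.97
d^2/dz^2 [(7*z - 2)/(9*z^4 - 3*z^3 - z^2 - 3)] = 2*(-z^2*(7*z - 2)*(-36*z^2 + 9*z + 2)^2 + (-252*z^3 + 63*z^2 + 14*z + (7*z - 2)*(-54*z^2 + 9*z + 1))*(-9*z^4 + 3*z^3 + z^2 + 3))/(-9*z^4 + 3*z^3 + z^2 + 3)^3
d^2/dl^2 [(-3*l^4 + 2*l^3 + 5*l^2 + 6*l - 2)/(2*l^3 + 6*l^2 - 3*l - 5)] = 2*(-130*l^6 + 180*l^5 + 567*l^4 + 218*l^3 + 270*l^2 + 738*l - 43)/(8*l^9 + 72*l^8 + 180*l^7 - 60*l^6 - 630*l^5 - 198*l^4 + 663*l^3 + 315*l^2 - 225*l - 125)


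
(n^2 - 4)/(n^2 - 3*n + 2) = (n + 2)/(n - 1)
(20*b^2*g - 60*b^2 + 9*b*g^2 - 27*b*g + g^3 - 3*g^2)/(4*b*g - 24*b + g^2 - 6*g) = (5*b*g - 15*b + g^2 - 3*g)/(g - 6)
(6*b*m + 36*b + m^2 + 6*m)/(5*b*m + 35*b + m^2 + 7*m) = (6*b*m + 36*b + m^2 + 6*m)/(5*b*m + 35*b + m^2 + 7*m)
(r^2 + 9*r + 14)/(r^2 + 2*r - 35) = (r + 2)/(r - 5)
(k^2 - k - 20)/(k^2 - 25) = (k + 4)/(k + 5)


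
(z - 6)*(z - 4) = z^2 - 10*z + 24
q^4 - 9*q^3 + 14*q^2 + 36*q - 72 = (q - 6)*(q - 3)*(q - 2)*(q + 2)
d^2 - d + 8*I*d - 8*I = (d - 1)*(d + 8*I)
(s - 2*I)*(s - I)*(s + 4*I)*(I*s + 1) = I*s^4 + 11*I*s^2 + 18*s - 8*I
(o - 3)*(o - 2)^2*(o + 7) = o^4 - 33*o^2 + 100*o - 84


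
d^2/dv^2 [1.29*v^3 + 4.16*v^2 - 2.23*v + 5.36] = 7.74*v + 8.32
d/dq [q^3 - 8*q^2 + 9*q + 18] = 3*q^2 - 16*q + 9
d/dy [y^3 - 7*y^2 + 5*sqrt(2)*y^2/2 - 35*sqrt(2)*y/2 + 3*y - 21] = 3*y^2 - 14*y + 5*sqrt(2)*y - 35*sqrt(2)/2 + 3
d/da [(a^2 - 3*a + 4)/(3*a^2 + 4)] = (9*a^2 - 16*a - 12)/(9*a^4 + 24*a^2 + 16)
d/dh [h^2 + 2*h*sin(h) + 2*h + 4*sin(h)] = 2*h*cos(h) + 2*h + 2*sin(h) + 4*cos(h) + 2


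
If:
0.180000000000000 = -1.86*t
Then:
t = -0.10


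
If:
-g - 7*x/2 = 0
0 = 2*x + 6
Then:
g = 21/2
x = -3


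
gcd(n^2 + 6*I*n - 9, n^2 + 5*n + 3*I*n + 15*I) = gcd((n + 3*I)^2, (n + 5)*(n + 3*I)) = n + 3*I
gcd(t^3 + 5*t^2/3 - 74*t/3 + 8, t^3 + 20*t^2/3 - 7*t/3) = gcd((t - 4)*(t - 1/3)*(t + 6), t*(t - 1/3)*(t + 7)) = t - 1/3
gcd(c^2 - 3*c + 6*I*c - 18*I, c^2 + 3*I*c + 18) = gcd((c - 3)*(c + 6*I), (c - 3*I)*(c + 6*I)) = c + 6*I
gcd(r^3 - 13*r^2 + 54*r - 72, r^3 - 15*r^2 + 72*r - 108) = r^2 - 9*r + 18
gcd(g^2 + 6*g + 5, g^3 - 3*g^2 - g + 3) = g + 1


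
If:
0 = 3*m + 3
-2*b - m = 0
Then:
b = 1/2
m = -1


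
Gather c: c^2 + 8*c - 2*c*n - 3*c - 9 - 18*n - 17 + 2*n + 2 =c^2 + c*(5 - 2*n) - 16*n - 24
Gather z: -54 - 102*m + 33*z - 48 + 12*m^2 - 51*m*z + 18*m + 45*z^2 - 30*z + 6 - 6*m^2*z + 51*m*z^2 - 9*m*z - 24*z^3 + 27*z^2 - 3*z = 12*m^2 - 84*m - 24*z^3 + z^2*(51*m + 72) + z*(-6*m^2 - 60*m) - 96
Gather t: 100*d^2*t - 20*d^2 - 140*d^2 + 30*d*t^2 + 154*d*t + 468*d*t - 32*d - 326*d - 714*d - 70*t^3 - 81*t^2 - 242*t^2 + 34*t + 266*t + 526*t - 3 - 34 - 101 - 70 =-160*d^2 - 1072*d - 70*t^3 + t^2*(30*d - 323) + t*(100*d^2 + 622*d + 826) - 208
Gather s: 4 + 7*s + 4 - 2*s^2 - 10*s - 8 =-2*s^2 - 3*s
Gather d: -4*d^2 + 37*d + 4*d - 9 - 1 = -4*d^2 + 41*d - 10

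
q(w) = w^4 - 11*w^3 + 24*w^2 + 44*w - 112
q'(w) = 4*w^3 - 33*w^2 + 48*w + 44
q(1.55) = -21.33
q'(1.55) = 54.01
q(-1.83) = -33.52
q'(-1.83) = -178.87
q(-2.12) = 27.59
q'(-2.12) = -244.19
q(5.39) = -56.06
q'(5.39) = -29.64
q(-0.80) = -125.80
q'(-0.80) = -17.57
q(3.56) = 13.13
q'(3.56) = -22.88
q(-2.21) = 50.57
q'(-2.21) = -266.43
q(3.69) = 9.87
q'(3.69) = -27.24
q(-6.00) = 4160.00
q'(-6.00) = -2296.00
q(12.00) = 5600.00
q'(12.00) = 2780.00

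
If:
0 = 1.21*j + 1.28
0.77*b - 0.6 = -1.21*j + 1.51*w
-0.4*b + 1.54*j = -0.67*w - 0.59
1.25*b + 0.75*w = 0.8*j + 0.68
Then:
No Solution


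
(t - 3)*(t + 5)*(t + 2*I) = t^3 + 2*t^2 + 2*I*t^2 - 15*t + 4*I*t - 30*I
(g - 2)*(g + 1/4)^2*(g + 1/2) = g^4 - g^3 - 27*g^2/16 - 19*g/32 - 1/16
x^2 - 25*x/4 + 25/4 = (x - 5)*(x - 5/4)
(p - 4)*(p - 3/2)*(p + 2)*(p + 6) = p^4 + 5*p^3/2 - 26*p^2 - 18*p + 72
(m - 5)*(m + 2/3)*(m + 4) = m^3 - m^2/3 - 62*m/3 - 40/3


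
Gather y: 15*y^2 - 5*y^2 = 10*y^2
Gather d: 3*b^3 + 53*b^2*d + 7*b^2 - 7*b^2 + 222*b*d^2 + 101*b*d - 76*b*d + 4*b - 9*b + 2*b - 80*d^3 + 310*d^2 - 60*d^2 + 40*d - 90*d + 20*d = 3*b^3 - 3*b - 80*d^3 + d^2*(222*b + 250) + d*(53*b^2 + 25*b - 30)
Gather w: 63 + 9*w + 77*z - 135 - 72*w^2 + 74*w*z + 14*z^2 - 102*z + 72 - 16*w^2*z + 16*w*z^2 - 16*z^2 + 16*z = w^2*(-16*z - 72) + w*(16*z^2 + 74*z + 9) - 2*z^2 - 9*z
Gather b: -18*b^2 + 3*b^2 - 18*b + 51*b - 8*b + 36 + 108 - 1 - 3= -15*b^2 + 25*b + 140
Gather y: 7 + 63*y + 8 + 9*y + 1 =72*y + 16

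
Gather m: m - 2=m - 2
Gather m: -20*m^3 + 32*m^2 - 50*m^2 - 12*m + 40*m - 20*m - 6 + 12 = -20*m^3 - 18*m^2 + 8*m + 6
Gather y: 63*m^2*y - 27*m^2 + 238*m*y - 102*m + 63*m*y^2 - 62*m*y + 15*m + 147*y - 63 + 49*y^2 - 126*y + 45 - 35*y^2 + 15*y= -27*m^2 - 87*m + y^2*(63*m + 14) + y*(63*m^2 + 176*m + 36) - 18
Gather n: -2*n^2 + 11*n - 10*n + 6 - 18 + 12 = -2*n^2 + n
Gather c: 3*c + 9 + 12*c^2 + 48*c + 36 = 12*c^2 + 51*c + 45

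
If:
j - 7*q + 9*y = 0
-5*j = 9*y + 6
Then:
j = -9*y/5 - 6/5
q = 36*y/35 - 6/35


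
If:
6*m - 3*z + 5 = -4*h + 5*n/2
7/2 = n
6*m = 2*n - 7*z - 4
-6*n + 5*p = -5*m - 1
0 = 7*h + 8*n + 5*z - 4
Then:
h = -21/8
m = 29/16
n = 7/2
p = 35/16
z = -9/8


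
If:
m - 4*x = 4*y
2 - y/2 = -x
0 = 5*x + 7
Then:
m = -4/5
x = -7/5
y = 6/5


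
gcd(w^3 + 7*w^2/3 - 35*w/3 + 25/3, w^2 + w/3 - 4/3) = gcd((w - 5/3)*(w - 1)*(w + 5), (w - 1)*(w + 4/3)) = w - 1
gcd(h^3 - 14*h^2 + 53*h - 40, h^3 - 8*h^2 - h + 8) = h^2 - 9*h + 8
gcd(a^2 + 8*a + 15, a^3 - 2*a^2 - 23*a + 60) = a + 5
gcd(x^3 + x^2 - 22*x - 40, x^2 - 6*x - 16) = x + 2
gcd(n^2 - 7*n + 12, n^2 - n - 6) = n - 3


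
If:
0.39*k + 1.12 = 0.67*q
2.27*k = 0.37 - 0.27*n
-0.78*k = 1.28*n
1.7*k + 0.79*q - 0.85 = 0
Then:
No Solution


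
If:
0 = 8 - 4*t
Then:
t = 2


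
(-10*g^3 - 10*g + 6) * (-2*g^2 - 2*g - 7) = 20*g^5 + 20*g^4 + 90*g^3 + 8*g^2 + 58*g - 42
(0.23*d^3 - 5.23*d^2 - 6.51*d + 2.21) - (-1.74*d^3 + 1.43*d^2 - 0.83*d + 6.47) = 1.97*d^3 - 6.66*d^2 - 5.68*d - 4.26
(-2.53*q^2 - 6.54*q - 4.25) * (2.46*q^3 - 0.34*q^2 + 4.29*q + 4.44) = -6.2238*q^5 - 15.2282*q^4 - 19.0851*q^3 - 37.8448*q^2 - 47.2701*q - 18.87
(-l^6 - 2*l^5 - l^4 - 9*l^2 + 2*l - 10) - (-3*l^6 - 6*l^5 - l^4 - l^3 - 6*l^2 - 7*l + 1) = 2*l^6 + 4*l^5 + l^3 - 3*l^2 + 9*l - 11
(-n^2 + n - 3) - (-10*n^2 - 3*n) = 9*n^2 + 4*n - 3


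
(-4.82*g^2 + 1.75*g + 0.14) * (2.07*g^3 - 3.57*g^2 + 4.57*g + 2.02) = -9.9774*g^5 + 20.8299*g^4 - 27.9851*g^3 - 2.2387*g^2 + 4.1748*g + 0.2828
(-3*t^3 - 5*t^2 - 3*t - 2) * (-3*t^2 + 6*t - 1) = 9*t^5 - 3*t^4 - 18*t^3 - 7*t^2 - 9*t + 2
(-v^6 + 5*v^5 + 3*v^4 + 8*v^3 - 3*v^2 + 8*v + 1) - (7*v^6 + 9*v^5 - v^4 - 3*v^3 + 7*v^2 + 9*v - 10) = -8*v^6 - 4*v^5 + 4*v^4 + 11*v^3 - 10*v^2 - v + 11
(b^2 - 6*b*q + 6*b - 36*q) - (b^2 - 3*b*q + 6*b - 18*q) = -3*b*q - 18*q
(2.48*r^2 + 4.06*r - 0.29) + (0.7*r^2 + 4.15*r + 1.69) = 3.18*r^2 + 8.21*r + 1.4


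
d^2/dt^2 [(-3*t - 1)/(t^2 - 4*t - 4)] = 2*(4*(t - 2)^2*(3*t + 1) + (9*t - 11)*(-t^2 + 4*t + 4))/(-t^2 + 4*t + 4)^3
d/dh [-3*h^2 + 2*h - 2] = 2 - 6*h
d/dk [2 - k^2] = -2*k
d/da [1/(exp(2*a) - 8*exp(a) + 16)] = 2*(4 - exp(a))*exp(a)/(exp(2*a) - 8*exp(a) + 16)^2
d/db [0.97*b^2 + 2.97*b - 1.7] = 1.94*b + 2.97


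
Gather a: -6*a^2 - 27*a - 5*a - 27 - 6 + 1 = -6*a^2 - 32*a - 32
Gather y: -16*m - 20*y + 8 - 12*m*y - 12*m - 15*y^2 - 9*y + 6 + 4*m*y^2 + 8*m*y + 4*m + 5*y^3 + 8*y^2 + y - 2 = -24*m + 5*y^3 + y^2*(4*m - 7) + y*(-4*m - 28) + 12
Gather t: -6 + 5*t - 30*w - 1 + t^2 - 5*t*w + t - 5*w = t^2 + t*(6 - 5*w) - 35*w - 7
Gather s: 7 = 7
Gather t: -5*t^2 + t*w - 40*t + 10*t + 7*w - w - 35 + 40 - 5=-5*t^2 + t*(w - 30) + 6*w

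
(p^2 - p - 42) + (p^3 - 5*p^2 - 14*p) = p^3 - 4*p^2 - 15*p - 42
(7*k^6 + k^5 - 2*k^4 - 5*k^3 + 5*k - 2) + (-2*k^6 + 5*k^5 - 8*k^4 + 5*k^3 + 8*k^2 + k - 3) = 5*k^6 + 6*k^5 - 10*k^4 + 8*k^2 + 6*k - 5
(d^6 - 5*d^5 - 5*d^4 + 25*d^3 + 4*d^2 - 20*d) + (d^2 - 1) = d^6 - 5*d^5 - 5*d^4 + 25*d^3 + 5*d^2 - 20*d - 1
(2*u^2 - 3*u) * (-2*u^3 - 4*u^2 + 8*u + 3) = -4*u^5 - 2*u^4 + 28*u^3 - 18*u^2 - 9*u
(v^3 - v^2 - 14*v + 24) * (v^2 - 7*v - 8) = v^5 - 8*v^4 - 15*v^3 + 130*v^2 - 56*v - 192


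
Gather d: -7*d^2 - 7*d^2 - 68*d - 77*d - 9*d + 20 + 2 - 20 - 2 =-14*d^2 - 154*d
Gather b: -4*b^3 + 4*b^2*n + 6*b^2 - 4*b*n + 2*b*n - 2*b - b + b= -4*b^3 + b^2*(4*n + 6) + b*(-2*n - 2)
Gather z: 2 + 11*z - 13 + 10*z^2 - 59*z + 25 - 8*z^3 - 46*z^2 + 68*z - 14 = -8*z^3 - 36*z^2 + 20*z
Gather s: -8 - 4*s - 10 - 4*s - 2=-8*s - 20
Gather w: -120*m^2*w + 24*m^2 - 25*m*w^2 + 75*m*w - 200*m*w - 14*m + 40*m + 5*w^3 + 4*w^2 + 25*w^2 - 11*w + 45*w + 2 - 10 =24*m^2 + 26*m + 5*w^3 + w^2*(29 - 25*m) + w*(-120*m^2 - 125*m + 34) - 8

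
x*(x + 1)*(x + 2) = x^3 + 3*x^2 + 2*x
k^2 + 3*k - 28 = (k - 4)*(k + 7)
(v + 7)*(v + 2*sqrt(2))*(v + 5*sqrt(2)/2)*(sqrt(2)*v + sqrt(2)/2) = sqrt(2)*v^4 + 9*v^3 + 15*sqrt(2)*v^3/2 + 27*sqrt(2)*v^2/2 + 135*v^2/2 + 63*v/2 + 75*sqrt(2)*v + 35*sqrt(2)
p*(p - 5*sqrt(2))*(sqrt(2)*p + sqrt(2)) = sqrt(2)*p^3 - 10*p^2 + sqrt(2)*p^2 - 10*p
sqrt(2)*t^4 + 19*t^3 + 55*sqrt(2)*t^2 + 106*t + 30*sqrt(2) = (t + sqrt(2))*(t + 3*sqrt(2))*(t + 5*sqrt(2))*(sqrt(2)*t + 1)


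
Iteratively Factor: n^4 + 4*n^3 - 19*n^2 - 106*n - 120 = (n - 5)*(n^3 + 9*n^2 + 26*n + 24) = (n - 5)*(n + 4)*(n^2 + 5*n + 6) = (n - 5)*(n + 3)*(n + 4)*(n + 2)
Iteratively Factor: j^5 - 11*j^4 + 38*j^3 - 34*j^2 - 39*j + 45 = (j - 3)*(j^4 - 8*j^3 + 14*j^2 + 8*j - 15) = (j - 3)*(j + 1)*(j^3 - 9*j^2 + 23*j - 15) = (j - 3)^2*(j + 1)*(j^2 - 6*j + 5) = (j - 3)^2*(j - 1)*(j + 1)*(j - 5)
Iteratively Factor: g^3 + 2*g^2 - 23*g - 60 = (g + 4)*(g^2 - 2*g - 15) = (g + 3)*(g + 4)*(g - 5)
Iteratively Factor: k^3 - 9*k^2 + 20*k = (k - 4)*(k^2 - 5*k) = (k - 5)*(k - 4)*(k)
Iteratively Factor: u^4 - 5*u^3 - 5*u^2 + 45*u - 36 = (u - 3)*(u^3 - 2*u^2 - 11*u + 12) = (u - 3)*(u + 3)*(u^2 - 5*u + 4) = (u - 3)*(u - 1)*(u + 3)*(u - 4)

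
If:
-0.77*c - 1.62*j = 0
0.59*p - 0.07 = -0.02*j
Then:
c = 62.0649350649351*p - 7.36363636363636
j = 3.5 - 29.5*p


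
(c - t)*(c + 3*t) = c^2 + 2*c*t - 3*t^2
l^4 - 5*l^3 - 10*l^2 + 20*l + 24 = (l - 6)*(l - 2)*(l + 1)*(l + 2)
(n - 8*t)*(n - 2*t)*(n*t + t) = n^3*t - 10*n^2*t^2 + n^2*t + 16*n*t^3 - 10*n*t^2 + 16*t^3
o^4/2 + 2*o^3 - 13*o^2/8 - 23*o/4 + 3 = (o/2 + 1)*(o - 3/2)*(o - 1/2)*(o + 4)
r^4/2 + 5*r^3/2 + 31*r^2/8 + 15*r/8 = r*(r/2 + 1/2)*(r + 3/2)*(r + 5/2)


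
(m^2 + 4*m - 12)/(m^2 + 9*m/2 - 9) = 2*(m - 2)/(2*m - 3)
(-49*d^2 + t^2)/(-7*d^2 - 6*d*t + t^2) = (7*d + t)/(d + t)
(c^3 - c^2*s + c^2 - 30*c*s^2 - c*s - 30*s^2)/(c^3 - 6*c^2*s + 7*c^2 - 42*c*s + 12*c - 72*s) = (c^2 + 5*c*s + c + 5*s)/(c^2 + 7*c + 12)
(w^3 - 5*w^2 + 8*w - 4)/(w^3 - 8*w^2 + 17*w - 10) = (w - 2)/(w - 5)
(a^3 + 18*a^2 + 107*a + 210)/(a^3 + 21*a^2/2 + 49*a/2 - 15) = 2*(a + 7)/(2*a - 1)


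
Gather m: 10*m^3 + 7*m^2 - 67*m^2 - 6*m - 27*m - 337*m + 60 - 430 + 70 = 10*m^3 - 60*m^2 - 370*m - 300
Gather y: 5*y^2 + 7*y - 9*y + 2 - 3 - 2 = 5*y^2 - 2*y - 3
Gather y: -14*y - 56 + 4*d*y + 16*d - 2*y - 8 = 16*d + y*(4*d - 16) - 64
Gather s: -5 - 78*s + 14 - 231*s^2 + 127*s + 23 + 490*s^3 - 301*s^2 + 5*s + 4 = 490*s^3 - 532*s^2 + 54*s + 36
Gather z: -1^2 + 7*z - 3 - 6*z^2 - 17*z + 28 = -6*z^2 - 10*z + 24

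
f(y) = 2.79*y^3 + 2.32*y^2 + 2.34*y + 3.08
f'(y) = 8.37*y^2 + 4.64*y + 2.34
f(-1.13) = -0.63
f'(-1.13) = 7.78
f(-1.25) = -1.67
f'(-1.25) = 9.62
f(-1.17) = -0.95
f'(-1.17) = 8.37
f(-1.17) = -0.95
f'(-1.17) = 8.37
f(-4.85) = -271.99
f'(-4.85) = 176.72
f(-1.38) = -3.06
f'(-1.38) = 11.88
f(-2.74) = -43.31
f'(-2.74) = 52.47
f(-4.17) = -168.64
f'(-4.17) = 128.54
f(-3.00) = -58.39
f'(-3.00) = 63.75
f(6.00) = 703.28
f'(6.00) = 331.50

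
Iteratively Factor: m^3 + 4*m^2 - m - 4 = (m + 4)*(m^2 - 1) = (m - 1)*(m + 4)*(m + 1)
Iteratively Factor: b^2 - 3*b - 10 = (b + 2)*(b - 5)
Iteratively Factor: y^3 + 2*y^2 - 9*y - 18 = (y + 2)*(y^2 - 9) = (y - 3)*(y + 2)*(y + 3)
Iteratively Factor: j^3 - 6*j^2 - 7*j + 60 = (j - 5)*(j^2 - j - 12) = (j - 5)*(j - 4)*(j + 3)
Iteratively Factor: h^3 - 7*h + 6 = (h - 1)*(h^2 + h - 6) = (h - 2)*(h - 1)*(h + 3)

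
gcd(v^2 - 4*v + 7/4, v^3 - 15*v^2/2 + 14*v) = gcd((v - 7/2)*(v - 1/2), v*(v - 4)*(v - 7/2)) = v - 7/2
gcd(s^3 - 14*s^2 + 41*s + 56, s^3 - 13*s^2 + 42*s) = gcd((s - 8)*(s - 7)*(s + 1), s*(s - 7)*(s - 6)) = s - 7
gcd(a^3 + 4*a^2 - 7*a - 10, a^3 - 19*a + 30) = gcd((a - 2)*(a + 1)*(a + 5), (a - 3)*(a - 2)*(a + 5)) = a^2 + 3*a - 10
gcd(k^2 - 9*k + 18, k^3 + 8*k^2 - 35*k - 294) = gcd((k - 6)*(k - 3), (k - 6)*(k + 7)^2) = k - 6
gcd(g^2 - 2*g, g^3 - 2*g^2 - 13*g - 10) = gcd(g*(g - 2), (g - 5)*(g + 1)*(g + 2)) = 1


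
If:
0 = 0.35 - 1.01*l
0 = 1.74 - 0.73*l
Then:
No Solution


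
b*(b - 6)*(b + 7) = b^3 + b^2 - 42*b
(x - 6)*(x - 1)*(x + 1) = x^3 - 6*x^2 - x + 6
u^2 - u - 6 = (u - 3)*(u + 2)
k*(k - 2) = k^2 - 2*k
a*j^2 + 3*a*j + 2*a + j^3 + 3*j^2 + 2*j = (a + j)*(j + 1)*(j + 2)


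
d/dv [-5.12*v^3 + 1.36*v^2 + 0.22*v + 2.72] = -15.36*v^2 + 2.72*v + 0.22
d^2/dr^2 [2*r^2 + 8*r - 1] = 4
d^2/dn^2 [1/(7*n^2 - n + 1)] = 2*(-49*n^2 + 7*n + (14*n - 1)^2 - 7)/(7*n^2 - n + 1)^3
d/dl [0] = 0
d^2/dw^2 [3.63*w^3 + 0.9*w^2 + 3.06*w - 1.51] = 21.78*w + 1.8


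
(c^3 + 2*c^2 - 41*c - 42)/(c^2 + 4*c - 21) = (c^2 - 5*c - 6)/(c - 3)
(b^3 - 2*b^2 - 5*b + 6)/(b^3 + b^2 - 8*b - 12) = (b - 1)/(b + 2)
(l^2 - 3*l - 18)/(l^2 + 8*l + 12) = (l^2 - 3*l - 18)/(l^2 + 8*l + 12)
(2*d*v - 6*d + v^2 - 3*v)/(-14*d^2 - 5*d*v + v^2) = (v - 3)/(-7*d + v)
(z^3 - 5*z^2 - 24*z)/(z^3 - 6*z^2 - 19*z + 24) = z/(z - 1)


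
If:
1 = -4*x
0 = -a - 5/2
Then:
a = -5/2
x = -1/4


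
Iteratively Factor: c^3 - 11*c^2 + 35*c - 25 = (c - 1)*(c^2 - 10*c + 25) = (c - 5)*(c - 1)*(c - 5)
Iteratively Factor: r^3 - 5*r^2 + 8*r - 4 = (r - 2)*(r^2 - 3*r + 2) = (r - 2)*(r - 1)*(r - 2)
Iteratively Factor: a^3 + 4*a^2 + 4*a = (a + 2)*(a^2 + 2*a) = a*(a + 2)*(a + 2)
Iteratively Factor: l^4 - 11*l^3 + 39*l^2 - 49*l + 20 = (l - 5)*(l^3 - 6*l^2 + 9*l - 4) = (l - 5)*(l - 1)*(l^2 - 5*l + 4) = (l - 5)*(l - 1)^2*(l - 4)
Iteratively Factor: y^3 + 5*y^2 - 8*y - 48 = (y - 3)*(y^2 + 8*y + 16) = (y - 3)*(y + 4)*(y + 4)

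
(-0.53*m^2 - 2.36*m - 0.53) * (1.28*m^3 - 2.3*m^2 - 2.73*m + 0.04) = -0.6784*m^5 - 1.8018*m^4 + 6.1965*m^3 + 7.6406*m^2 + 1.3525*m - 0.0212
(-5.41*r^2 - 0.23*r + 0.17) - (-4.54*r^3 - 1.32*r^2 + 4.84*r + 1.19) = 4.54*r^3 - 4.09*r^2 - 5.07*r - 1.02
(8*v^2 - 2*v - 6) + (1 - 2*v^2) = 6*v^2 - 2*v - 5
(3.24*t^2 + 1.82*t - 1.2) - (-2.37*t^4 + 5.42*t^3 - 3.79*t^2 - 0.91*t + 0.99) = 2.37*t^4 - 5.42*t^3 + 7.03*t^2 + 2.73*t - 2.19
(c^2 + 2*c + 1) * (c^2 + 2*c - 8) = c^4 + 4*c^3 - 3*c^2 - 14*c - 8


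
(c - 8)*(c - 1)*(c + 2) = c^3 - 7*c^2 - 10*c + 16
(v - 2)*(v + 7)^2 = v^3 + 12*v^2 + 21*v - 98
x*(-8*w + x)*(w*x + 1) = -8*w^2*x^2 + w*x^3 - 8*w*x + x^2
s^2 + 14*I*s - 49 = (s + 7*I)^2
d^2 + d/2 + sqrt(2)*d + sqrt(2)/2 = (d + 1/2)*(d + sqrt(2))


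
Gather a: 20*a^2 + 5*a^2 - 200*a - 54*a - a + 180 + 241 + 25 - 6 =25*a^2 - 255*a + 440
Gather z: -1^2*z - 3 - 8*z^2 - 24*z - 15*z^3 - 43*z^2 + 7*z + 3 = -15*z^3 - 51*z^2 - 18*z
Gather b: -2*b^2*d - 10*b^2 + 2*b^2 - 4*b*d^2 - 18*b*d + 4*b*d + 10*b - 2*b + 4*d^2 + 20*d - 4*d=b^2*(-2*d - 8) + b*(-4*d^2 - 14*d + 8) + 4*d^2 + 16*d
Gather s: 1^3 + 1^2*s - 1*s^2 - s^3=-s^3 - s^2 + s + 1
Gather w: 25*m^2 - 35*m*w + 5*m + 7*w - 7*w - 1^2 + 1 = 25*m^2 - 35*m*w + 5*m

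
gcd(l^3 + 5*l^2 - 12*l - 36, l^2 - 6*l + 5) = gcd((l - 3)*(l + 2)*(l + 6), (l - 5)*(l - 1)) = 1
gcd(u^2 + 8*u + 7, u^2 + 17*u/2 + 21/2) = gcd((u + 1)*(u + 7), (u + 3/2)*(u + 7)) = u + 7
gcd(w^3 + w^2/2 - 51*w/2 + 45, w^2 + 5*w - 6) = w + 6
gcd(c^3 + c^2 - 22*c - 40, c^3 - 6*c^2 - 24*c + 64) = c + 4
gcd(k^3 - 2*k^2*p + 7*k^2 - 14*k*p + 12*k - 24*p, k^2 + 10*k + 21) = k + 3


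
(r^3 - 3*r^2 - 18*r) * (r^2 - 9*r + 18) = r^5 - 12*r^4 + 27*r^3 + 108*r^2 - 324*r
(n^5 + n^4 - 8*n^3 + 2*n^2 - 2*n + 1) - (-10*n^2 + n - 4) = n^5 + n^4 - 8*n^3 + 12*n^2 - 3*n + 5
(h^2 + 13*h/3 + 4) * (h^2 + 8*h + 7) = h^4 + 37*h^3/3 + 137*h^2/3 + 187*h/3 + 28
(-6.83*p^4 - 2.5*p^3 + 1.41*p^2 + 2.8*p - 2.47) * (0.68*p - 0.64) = -4.6444*p^5 + 2.6712*p^4 + 2.5588*p^3 + 1.0016*p^2 - 3.4716*p + 1.5808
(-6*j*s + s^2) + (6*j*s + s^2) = 2*s^2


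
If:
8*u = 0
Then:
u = 0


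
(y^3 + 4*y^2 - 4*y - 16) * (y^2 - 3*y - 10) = y^5 + y^4 - 26*y^3 - 44*y^2 + 88*y + 160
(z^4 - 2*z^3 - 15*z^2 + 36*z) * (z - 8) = z^5 - 10*z^4 + z^3 + 156*z^2 - 288*z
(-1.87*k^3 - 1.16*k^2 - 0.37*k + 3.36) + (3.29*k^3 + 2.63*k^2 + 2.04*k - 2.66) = 1.42*k^3 + 1.47*k^2 + 1.67*k + 0.7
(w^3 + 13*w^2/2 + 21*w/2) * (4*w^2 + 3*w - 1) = 4*w^5 + 29*w^4 + 121*w^3/2 + 25*w^2 - 21*w/2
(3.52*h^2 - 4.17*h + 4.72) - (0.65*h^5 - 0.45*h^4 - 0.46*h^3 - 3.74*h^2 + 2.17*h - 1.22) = -0.65*h^5 + 0.45*h^4 + 0.46*h^3 + 7.26*h^2 - 6.34*h + 5.94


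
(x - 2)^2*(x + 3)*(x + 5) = x^4 + 4*x^3 - 13*x^2 - 28*x + 60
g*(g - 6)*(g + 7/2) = g^3 - 5*g^2/2 - 21*g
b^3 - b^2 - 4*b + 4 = (b - 2)*(b - 1)*(b + 2)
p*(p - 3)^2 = p^3 - 6*p^2 + 9*p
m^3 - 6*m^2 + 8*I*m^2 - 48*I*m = m*(m - 6)*(m + 8*I)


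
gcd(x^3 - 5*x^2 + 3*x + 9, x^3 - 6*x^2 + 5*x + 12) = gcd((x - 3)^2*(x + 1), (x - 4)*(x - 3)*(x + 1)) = x^2 - 2*x - 3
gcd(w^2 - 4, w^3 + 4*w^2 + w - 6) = w + 2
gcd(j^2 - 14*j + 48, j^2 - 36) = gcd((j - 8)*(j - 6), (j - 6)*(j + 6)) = j - 6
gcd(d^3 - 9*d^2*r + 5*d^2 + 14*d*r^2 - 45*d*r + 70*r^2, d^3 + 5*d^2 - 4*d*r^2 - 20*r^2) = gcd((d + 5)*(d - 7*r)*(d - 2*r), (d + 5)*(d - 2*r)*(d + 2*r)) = -d^2 + 2*d*r - 5*d + 10*r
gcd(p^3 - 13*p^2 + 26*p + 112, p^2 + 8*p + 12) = p + 2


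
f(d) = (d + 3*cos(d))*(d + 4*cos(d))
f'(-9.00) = -59.35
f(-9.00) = 148.36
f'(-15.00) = -115.45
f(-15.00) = 311.69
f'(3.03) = -0.60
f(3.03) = -0.05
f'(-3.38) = -2.47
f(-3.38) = 45.75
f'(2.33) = -0.01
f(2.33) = -0.11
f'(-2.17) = -32.01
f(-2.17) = 17.09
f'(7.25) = -34.51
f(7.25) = 85.26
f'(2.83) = -0.07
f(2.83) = 0.02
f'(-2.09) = -30.69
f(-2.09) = 14.58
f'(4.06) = 14.88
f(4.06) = 3.65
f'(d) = (1 - 4*sin(d))*(d + 3*cos(d)) + (1 - 3*sin(d))*(d + 4*cos(d))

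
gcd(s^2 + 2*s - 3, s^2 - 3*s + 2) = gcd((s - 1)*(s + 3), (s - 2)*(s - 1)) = s - 1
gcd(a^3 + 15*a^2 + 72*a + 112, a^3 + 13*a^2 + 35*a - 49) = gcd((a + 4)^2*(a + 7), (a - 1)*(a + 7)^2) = a + 7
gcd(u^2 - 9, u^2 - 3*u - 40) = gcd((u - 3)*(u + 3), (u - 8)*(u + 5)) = 1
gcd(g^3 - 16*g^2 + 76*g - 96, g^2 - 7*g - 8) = g - 8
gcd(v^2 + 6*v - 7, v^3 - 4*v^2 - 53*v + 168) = v + 7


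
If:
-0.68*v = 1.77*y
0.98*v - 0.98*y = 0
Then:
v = 0.00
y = 0.00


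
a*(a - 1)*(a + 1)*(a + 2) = a^4 + 2*a^3 - a^2 - 2*a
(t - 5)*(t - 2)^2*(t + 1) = t^4 - 8*t^3 + 15*t^2 + 4*t - 20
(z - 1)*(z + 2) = z^2 + z - 2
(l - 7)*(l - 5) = l^2 - 12*l + 35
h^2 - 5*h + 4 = (h - 4)*(h - 1)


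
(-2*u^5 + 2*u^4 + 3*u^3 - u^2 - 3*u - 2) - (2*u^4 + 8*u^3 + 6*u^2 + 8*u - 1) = -2*u^5 - 5*u^3 - 7*u^2 - 11*u - 1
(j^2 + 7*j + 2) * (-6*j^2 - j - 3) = -6*j^4 - 43*j^3 - 22*j^2 - 23*j - 6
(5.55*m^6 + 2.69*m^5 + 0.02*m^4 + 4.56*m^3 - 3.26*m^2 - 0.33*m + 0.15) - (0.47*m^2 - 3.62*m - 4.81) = 5.55*m^6 + 2.69*m^5 + 0.02*m^4 + 4.56*m^3 - 3.73*m^2 + 3.29*m + 4.96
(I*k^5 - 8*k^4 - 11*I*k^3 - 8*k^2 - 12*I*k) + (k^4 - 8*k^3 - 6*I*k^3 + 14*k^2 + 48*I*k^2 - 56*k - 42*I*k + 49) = I*k^5 - 7*k^4 - 8*k^3 - 17*I*k^3 + 6*k^2 + 48*I*k^2 - 56*k - 54*I*k + 49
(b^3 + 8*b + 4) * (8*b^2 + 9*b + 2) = 8*b^5 + 9*b^4 + 66*b^3 + 104*b^2 + 52*b + 8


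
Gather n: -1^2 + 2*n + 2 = 2*n + 1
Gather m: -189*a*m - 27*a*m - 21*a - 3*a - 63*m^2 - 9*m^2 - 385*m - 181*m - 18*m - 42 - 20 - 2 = -24*a - 72*m^2 + m*(-216*a - 584) - 64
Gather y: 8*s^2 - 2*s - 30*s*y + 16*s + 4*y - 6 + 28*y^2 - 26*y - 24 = 8*s^2 + 14*s + 28*y^2 + y*(-30*s - 22) - 30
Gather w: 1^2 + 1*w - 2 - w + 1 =0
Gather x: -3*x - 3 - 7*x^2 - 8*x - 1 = -7*x^2 - 11*x - 4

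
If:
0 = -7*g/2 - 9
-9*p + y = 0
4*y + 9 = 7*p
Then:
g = -18/7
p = -9/29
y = -81/29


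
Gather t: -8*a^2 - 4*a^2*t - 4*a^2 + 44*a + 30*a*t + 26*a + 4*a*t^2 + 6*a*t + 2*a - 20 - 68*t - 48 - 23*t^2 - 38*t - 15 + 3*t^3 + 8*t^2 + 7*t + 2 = -12*a^2 + 72*a + 3*t^3 + t^2*(4*a - 15) + t*(-4*a^2 + 36*a - 99) - 81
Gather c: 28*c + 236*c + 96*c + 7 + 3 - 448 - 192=360*c - 630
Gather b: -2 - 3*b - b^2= -b^2 - 3*b - 2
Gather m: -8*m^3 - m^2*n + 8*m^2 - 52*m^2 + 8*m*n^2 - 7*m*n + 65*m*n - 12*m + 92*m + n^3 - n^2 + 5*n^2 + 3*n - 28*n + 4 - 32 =-8*m^3 + m^2*(-n - 44) + m*(8*n^2 + 58*n + 80) + n^3 + 4*n^2 - 25*n - 28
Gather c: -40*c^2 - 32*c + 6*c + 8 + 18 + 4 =-40*c^2 - 26*c + 30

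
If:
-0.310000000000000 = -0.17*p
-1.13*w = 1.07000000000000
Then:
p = 1.82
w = -0.95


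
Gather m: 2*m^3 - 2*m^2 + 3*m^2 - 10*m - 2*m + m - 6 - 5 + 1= 2*m^3 + m^2 - 11*m - 10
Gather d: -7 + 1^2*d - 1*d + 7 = 0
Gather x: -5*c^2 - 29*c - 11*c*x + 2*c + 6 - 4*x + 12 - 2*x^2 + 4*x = -5*c^2 - 11*c*x - 27*c - 2*x^2 + 18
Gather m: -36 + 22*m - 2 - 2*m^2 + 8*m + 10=-2*m^2 + 30*m - 28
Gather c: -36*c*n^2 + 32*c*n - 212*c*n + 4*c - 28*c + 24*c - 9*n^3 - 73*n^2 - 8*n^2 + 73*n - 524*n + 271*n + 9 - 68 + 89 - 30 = c*(-36*n^2 - 180*n) - 9*n^3 - 81*n^2 - 180*n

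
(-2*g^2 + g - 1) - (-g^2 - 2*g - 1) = -g^2 + 3*g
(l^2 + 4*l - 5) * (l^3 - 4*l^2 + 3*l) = l^5 - 18*l^3 + 32*l^2 - 15*l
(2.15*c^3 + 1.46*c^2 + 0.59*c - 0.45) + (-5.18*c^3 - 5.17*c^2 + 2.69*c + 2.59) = -3.03*c^3 - 3.71*c^2 + 3.28*c + 2.14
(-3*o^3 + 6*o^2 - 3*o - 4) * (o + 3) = -3*o^4 - 3*o^3 + 15*o^2 - 13*o - 12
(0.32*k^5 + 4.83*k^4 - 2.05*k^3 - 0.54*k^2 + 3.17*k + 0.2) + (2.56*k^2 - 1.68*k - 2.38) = 0.32*k^5 + 4.83*k^4 - 2.05*k^3 + 2.02*k^2 + 1.49*k - 2.18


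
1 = 1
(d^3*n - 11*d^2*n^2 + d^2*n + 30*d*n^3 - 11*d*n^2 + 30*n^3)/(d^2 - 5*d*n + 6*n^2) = n*(d^3 - 11*d^2*n + d^2 + 30*d*n^2 - 11*d*n + 30*n^2)/(d^2 - 5*d*n + 6*n^2)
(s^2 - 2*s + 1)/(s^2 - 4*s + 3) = (s - 1)/(s - 3)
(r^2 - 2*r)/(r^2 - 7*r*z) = (r - 2)/(r - 7*z)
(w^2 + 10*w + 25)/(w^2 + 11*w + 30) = (w + 5)/(w + 6)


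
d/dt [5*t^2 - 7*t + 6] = 10*t - 7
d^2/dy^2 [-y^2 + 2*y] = -2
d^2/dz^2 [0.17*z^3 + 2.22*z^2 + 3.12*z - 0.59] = 1.02*z + 4.44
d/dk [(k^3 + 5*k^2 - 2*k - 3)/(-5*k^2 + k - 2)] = (-5*k^4 + 2*k^3 - 11*k^2 - 50*k + 7)/(25*k^4 - 10*k^3 + 21*k^2 - 4*k + 4)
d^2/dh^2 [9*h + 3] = 0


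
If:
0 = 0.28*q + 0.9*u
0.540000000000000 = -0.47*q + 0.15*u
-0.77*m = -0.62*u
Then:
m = 0.26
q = -1.05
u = 0.33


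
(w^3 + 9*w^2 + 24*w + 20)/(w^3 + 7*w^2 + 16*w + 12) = (w + 5)/(w + 3)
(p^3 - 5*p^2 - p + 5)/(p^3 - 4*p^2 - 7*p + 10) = (p + 1)/(p + 2)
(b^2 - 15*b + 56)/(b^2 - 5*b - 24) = (b - 7)/(b + 3)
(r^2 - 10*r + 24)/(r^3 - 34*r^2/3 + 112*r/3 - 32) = 3/(3*r - 4)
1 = 1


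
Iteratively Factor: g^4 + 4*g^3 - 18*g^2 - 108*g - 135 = (g + 3)*(g^3 + g^2 - 21*g - 45) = (g - 5)*(g + 3)*(g^2 + 6*g + 9) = (g - 5)*(g + 3)^2*(g + 3)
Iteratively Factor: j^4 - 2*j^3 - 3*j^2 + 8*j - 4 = (j - 2)*(j^3 - 3*j + 2) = (j - 2)*(j - 1)*(j^2 + j - 2) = (j - 2)*(j - 1)*(j + 2)*(j - 1)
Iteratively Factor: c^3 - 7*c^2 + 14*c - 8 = (c - 2)*(c^2 - 5*c + 4) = (c - 2)*(c - 1)*(c - 4)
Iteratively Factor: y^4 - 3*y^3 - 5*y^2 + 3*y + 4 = (y - 4)*(y^3 + y^2 - y - 1) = (y - 4)*(y + 1)*(y^2 - 1) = (y - 4)*(y - 1)*(y + 1)*(y + 1)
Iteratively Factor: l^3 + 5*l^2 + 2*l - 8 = (l + 2)*(l^2 + 3*l - 4) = (l - 1)*(l + 2)*(l + 4)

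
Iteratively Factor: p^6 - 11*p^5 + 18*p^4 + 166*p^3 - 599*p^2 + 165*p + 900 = (p + 1)*(p^5 - 12*p^4 + 30*p^3 + 136*p^2 - 735*p + 900) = (p - 5)*(p + 1)*(p^4 - 7*p^3 - 5*p^2 + 111*p - 180) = (p - 5)*(p + 1)*(p + 4)*(p^3 - 11*p^2 + 39*p - 45) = (p - 5)*(p - 3)*(p + 1)*(p + 4)*(p^2 - 8*p + 15) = (p - 5)*(p - 3)^2*(p + 1)*(p + 4)*(p - 5)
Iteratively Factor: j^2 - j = (j - 1)*(j)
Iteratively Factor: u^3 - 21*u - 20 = (u + 1)*(u^2 - u - 20) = (u + 1)*(u + 4)*(u - 5)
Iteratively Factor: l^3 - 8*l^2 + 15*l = (l)*(l^2 - 8*l + 15) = l*(l - 3)*(l - 5)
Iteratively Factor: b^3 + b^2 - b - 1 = (b - 1)*(b^2 + 2*b + 1) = (b - 1)*(b + 1)*(b + 1)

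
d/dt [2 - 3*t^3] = -9*t^2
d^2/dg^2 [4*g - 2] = 0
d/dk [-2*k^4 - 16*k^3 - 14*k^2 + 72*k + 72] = -8*k^3 - 48*k^2 - 28*k + 72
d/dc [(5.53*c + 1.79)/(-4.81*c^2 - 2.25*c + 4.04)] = (26.5993*c^2 + 17.2198*c + 26.3687)/(23.1361*c^4 + 21.645*c^3 - 33.8023*c^2 - 18.18*c + 16.3216)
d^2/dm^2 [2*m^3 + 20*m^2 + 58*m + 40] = 12*m + 40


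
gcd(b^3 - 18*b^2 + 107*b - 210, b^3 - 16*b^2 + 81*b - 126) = b^2 - 13*b + 42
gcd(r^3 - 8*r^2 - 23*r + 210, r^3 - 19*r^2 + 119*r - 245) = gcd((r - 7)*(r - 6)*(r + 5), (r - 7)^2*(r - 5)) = r - 7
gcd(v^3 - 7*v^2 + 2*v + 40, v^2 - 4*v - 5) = v - 5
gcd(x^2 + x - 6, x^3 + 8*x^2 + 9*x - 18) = x + 3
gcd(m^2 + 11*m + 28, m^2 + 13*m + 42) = m + 7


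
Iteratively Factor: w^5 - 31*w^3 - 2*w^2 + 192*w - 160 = (w + 4)*(w^4 - 4*w^3 - 15*w^2 + 58*w - 40) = (w - 1)*(w + 4)*(w^3 - 3*w^2 - 18*w + 40) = (w - 1)*(w + 4)^2*(w^2 - 7*w + 10) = (w - 5)*(w - 1)*(w + 4)^2*(w - 2)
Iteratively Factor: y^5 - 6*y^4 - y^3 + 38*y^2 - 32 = (y - 4)*(y^4 - 2*y^3 - 9*y^2 + 2*y + 8) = (y - 4)*(y + 1)*(y^3 - 3*y^2 - 6*y + 8) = (y - 4)*(y + 1)*(y + 2)*(y^2 - 5*y + 4) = (y - 4)^2*(y + 1)*(y + 2)*(y - 1)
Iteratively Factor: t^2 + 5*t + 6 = (t + 2)*(t + 3)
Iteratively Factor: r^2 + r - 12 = (r - 3)*(r + 4)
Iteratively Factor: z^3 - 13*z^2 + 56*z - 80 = (z - 4)*(z^2 - 9*z + 20) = (z - 5)*(z - 4)*(z - 4)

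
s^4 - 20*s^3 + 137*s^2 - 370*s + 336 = (s - 8)*(s - 7)*(s - 3)*(s - 2)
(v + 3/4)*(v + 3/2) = v^2 + 9*v/4 + 9/8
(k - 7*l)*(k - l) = k^2 - 8*k*l + 7*l^2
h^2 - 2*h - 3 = (h - 3)*(h + 1)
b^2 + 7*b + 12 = (b + 3)*(b + 4)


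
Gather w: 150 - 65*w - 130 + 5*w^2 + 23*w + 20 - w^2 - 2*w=4*w^2 - 44*w + 40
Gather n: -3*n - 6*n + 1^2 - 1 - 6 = -9*n - 6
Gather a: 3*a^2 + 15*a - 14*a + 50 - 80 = 3*a^2 + a - 30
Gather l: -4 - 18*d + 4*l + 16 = -18*d + 4*l + 12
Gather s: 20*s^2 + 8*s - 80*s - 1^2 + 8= 20*s^2 - 72*s + 7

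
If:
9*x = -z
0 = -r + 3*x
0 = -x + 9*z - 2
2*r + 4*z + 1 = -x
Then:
No Solution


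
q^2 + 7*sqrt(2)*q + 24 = (q + 3*sqrt(2))*(q + 4*sqrt(2))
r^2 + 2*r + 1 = (r + 1)^2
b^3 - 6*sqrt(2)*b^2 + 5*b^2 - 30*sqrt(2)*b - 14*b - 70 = (b + 5)*(b - 7*sqrt(2))*(b + sqrt(2))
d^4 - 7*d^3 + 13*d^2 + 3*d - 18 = (d - 3)^2*(d - 2)*(d + 1)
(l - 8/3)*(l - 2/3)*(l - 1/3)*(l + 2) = l^4 - 5*l^3/3 - 40*l^2/9 + 140*l/27 - 32/27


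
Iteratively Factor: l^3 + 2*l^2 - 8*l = (l - 2)*(l^2 + 4*l) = l*(l - 2)*(l + 4)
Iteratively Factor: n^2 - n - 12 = (n - 4)*(n + 3)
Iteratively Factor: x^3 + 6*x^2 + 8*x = (x + 4)*(x^2 + 2*x) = (x + 2)*(x + 4)*(x)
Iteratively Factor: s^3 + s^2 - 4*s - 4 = (s + 2)*(s^2 - s - 2) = (s + 1)*(s + 2)*(s - 2)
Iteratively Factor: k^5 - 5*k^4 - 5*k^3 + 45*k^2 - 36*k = (k - 3)*(k^4 - 2*k^3 - 11*k^2 + 12*k) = (k - 3)*(k - 1)*(k^3 - k^2 - 12*k) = (k - 3)*(k - 1)*(k + 3)*(k^2 - 4*k) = k*(k - 3)*(k - 1)*(k + 3)*(k - 4)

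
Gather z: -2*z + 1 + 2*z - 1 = 0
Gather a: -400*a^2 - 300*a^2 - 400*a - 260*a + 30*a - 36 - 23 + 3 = -700*a^2 - 630*a - 56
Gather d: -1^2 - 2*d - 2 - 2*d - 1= -4*d - 4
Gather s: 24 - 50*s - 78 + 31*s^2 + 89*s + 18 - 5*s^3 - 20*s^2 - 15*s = -5*s^3 + 11*s^2 + 24*s - 36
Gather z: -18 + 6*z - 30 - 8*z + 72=24 - 2*z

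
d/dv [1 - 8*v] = -8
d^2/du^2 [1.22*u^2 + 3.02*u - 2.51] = 2.44000000000000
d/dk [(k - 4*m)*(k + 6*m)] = 2*k + 2*m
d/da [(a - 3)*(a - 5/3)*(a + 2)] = 3*a^2 - 16*a/3 - 13/3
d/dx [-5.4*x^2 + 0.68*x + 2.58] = 0.68 - 10.8*x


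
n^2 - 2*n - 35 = (n - 7)*(n + 5)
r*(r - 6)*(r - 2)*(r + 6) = r^4 - 2*r^3 - 36*r^2 + 72*r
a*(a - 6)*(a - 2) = a^3 - 8*a^2 + 12*a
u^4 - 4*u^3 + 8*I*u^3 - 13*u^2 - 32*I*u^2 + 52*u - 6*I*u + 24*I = (u - 4)*(u + I)^2*(u + 6*I)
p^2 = p^2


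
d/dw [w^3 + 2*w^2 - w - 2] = 3*w^2 + 4*w - 1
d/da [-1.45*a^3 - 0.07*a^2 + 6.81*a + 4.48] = -4.35*a^2 - 0.14*a + 6.81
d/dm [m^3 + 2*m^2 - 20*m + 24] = 3*m^2 + 4*m - 20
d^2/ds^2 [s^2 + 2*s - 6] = 2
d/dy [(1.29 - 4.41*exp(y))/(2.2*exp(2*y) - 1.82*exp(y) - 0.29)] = (9.702*exp(2*y) - 5.676*exp(y) + 3.6267)*exp(y)/(4.84*exp(4*y) - 8.008*exp(3*y) + 2.0364*exp(2*y) + 1.0556*exp(y) + 0.0841)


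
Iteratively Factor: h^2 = (h)*(h)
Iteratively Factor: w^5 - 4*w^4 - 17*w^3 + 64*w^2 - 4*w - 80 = (w - 5)*(w^4 + w^3 - 12*w^2 + 4*w + 16) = (w - 5)*(w - 2)*(w^3 + 3*w^2 - 6*w - 8) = (w - 5)*(w - 2)*(w + 4)*(w^2 - w - 2) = (w - 5)*(w - 2)^2*(w + 4)*(w + 1)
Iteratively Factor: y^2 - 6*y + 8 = (y - 2)*(y - 4)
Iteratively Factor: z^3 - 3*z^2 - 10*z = (z + 2)*(z^2 - 5*z) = z*(z + 2)*(z - 5)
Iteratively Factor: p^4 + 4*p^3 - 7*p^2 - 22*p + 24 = (p + 3)*(p^3 + p^2 - 10*p + 8) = (p - 1)*(p + 3)*(p^2 + 2*p - 8) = (p - 1)*(p + 3)*(p + 4)*(p - 2)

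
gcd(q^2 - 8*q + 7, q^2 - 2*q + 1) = q - 1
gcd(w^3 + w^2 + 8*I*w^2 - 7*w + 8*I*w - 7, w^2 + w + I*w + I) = w^2 + w*(1 + I) + I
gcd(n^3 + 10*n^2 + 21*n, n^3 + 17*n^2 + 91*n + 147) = n^2 + 10*n + 21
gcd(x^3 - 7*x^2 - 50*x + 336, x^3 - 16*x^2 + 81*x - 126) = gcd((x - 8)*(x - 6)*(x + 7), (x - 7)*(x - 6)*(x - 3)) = x - 6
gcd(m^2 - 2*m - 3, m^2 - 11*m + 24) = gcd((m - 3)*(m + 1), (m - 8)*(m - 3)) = m - 3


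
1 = 1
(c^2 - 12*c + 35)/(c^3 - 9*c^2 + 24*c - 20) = (c - 7)/(c^2 - 4*c + 4)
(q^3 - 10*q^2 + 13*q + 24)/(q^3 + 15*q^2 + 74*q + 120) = (q^3 - 10*q^2 + 13*q + 24)/(q^3 + 15*q^2 + 74*q + 120)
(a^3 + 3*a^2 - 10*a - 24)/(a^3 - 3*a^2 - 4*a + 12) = (a + 4)/(a - 2)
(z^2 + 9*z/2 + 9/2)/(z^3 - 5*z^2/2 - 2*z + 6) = (z + 3)/(z^2 - 4*z + 4)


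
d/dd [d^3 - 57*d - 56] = 3*d^2 - 57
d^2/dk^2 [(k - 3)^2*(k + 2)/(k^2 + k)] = 4*(k^3 + 27*k^2 + 27*k + 9)/(k^3*(k^3 + 3*k^2 + 3*k + 1))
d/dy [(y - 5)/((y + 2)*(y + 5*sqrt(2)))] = ((5 - y)*(y + 2) + (5 - y)*(y + 5*sqrt(2)) + (y + 2)*(y + 5*sqrt(2)))/((y + 2)^2*(y + 5*sqrt(2))^2)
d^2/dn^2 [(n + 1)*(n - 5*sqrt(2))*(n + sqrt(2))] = 6*n - 8*sqrt(2) + 2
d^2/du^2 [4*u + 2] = 0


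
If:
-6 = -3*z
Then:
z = 2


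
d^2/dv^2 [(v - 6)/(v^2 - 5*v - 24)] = 2*((11 - 3*v)*(-v^2 + 5*v + 24) - (v - 6)*(2*v - 5)^2)/(-v^2 + 5*v + 24)^3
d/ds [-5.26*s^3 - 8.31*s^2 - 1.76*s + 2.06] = -15.78*s^2 - 16.62*s - 1.76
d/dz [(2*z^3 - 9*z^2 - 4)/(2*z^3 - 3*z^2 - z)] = (12*z^4 - 4*z^3 + 33*z^2 - 24*z - 4)/(z^2*(4*z^4 - 12*z^3 + 5*z^2 + 6*z + 1))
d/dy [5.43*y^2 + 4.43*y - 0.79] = 10.86*y + 4.43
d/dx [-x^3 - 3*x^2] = 3*x*(-x - 2)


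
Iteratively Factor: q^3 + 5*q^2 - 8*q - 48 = (q - 3)*(q^2 + 8*q + 16) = (q - 3)*(q + 4)*(q + 4)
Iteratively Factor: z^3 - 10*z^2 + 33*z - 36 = (z - 3)*(z^2 - 7*z + 12) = (z - 4)*(z - 3)*(z - 3)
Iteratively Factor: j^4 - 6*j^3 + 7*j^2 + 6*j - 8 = (j - 1)*(j^3 - 5*j^2 + 2*j + 8) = (j - 1)*(j + 1)*(j^2 - 6*j + 8) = (j - 2)*(j - 1)*(j + 1)*(j - 4)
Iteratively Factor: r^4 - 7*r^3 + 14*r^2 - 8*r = (r - 4)*(r^3 - 3*r^2 + 2*r) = (r - 4)*(r - 2)*(r^2 - r) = (r - 4)*(r - 2)*(r - 1)*(r)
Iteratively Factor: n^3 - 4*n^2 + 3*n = (n)*(n^2 - 4*n + 3) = n*(n - 1)*(n - 3)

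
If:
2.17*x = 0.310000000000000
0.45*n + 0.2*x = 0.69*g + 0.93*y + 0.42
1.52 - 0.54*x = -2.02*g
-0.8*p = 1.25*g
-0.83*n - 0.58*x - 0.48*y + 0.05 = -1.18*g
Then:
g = -0.71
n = -0.87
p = 1.12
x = 0.14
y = -0.31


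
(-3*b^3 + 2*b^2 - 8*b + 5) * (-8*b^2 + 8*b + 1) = 24*b^5 - 40*b^4 + 77*b^3 - 102*b^2 + 32*b + 5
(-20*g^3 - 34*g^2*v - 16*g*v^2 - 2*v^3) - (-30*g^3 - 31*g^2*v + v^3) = 10*g^3 - 3*g^2*v - 16*g*v^2 - 3*v^3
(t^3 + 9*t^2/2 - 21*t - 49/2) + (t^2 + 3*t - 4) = t^3 + 11*t^2/2 - 18*t - 57/2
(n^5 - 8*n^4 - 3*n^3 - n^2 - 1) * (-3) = -3*n^5 + 24*n^4 + 9*n^3 + 3*n^2 + 3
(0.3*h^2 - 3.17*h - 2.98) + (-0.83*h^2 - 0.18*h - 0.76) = -0.53*h^2 - 3.35*h - 3.74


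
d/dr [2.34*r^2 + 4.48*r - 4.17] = 4.68*r + 4.48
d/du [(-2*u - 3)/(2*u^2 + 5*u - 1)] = (4*u^2 + 12*u + 17)/(4*u^4 + 20*u^3 + 21*u^2 - 10*u + 1)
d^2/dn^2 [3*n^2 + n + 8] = 6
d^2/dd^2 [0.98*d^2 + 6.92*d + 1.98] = 1.96000000000000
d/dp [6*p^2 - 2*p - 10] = 12*p - 2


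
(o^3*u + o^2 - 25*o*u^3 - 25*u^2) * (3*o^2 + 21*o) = 3*o^5*u + 21*o^4*u + 3*o^4 - 75*o^3*u^3 + 21*o^3 - 525*o^2*u^3 - 75*o^2*u^2 - 525*o*u^2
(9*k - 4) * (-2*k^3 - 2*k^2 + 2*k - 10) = -18*k^4 - 10*k^3 + 26*k^2 - 98*k + 40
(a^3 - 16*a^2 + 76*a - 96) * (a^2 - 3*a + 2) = a^5 - 19*a^4 + 126*a^3 - 356*a^2 + 440*a - 192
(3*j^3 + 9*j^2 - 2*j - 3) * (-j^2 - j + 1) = -3*j^5 - 12*j^4 - 4*j^3 + 14*j^2 + j - 3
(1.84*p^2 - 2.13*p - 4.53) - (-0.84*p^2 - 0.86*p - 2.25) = 2.68*p^2 - 1.27*p - 2.28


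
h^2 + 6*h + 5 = (h + 1)*(h + 5)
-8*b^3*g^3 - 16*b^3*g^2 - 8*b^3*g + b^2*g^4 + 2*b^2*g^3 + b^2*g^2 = g*(-8*b + g)*(b*g + b)^2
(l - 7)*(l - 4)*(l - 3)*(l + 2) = l^4 - 12*l^3 + 33*l^2 + 38*l - 168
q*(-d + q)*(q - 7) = -d*q^2 + 7*d*q + q^3 - 7*q^2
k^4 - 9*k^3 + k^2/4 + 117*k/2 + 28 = (k - 8)*(k - 7/2)*(k + 1/2)*(k + 2)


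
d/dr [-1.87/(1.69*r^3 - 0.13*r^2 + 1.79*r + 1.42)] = (9.4809*r^2 - 0.4862*r + 3.3473)/(1.69*r^3 - 0.13*r^2 + 1.79*r + 1.42)^2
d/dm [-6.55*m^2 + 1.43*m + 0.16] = 1.43 - 13.1*m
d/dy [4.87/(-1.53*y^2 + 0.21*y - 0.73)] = (14.9022*y - 1.0227)/(1.53*y^2 - 0.21*y + 0.73)^2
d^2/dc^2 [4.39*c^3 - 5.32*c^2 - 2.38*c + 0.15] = 26.34*c - 10.64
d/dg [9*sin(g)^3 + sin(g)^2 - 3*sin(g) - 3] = (27*sin(g)^2 + 2*sin(g) - 3)*cos(g)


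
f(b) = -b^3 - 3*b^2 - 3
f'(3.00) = -45.00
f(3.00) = -57.00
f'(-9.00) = -189.00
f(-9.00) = 483.00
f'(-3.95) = -23.11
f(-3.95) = 11.82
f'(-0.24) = 1.27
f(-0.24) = -3.16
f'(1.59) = -17.12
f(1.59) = -14.60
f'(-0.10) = 0.57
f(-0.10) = -3.03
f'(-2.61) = -4.78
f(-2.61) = -5.66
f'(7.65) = -221.47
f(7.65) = -626.26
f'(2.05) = -24.91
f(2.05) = -24.22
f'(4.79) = -97.57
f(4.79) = -181.73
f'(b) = -3*b^2 - 6*b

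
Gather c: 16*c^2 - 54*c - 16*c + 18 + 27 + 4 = 16*c^2 - 70*c + 49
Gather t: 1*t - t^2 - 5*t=-t^2 - 4*t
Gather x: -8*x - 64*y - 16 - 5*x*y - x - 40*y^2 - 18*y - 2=x*(-5*y - 9) - 40*y^2 - 82*y - 18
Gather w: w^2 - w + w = w^2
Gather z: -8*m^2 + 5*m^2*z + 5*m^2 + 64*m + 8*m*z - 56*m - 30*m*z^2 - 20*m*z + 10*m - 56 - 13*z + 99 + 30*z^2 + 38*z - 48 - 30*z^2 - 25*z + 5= -3*m^2 - 30*m*z^2 + 18*m + z*(5*m^2 - 12*m)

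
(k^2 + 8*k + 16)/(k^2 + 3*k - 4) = (k + 4)/(k - 1)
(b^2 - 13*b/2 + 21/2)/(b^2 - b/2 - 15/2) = (2*b - 7)/(2*b + 5)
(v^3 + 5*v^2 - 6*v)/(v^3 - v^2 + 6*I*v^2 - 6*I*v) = (v + 6)/(v + 6*I)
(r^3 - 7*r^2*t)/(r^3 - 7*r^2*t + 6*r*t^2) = r*(r - 7*t)/(r^2 - 7*r*t + 6*t^2)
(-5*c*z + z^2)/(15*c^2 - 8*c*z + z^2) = z/(-3*c + z)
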